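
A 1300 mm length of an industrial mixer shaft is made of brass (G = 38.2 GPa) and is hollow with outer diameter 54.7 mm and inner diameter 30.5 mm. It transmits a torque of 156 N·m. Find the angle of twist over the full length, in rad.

0.00669 rad

J = π(d_o⁴ − d_i⁴)/32 = π(0.0547⁴ − 0.0305⁴)/32 = 7.940×10^-7 m⁴.
θ = T·L/(G·J) = 156.0 × 1.30 / (38.2×10⁹ × 7.940×10^-7) = 6.687×10^-3 rad.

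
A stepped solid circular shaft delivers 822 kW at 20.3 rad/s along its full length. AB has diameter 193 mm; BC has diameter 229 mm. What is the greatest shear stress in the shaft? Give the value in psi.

4160 psi

ω = 20.3 rad/s, so T = P/ω = 822×10³ / 20.30 = 40490 N·m.
Under the same torque, τ_max = 16T/(πd³) is largest where d is smallest — segment AB (d = 193 mm).
τ_max = 16·40490/(π·(0.193)³) = 2.869×10^7 Pa.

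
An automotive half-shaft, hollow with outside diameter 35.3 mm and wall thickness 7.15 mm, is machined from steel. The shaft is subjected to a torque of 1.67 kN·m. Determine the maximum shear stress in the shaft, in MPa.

J = π(d_o⁴ − d_i⁴)/32 = π(0.0353⁴ − 0.0210⁴)/32 = 1.333×10^-7 m⁴.
τ_max = T·r/J = 1670 × 0.0176 / 1.333×10^-7 = 2.210×10^8 Pa.

221 MPa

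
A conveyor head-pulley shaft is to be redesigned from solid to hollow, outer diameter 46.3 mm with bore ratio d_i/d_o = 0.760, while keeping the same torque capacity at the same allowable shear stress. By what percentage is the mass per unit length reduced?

Equal τ_max and T ⇒ the solid shaft needs d_s³ = d_o³(1−k⁴), so d_s = 46.3·(1−0.760⁴)^(1/3) = 40.44 mm.
Area ratio A_h/A_s = d_o²(1−k²)/d_s² = (1−k²)/(1−k⁴)^(2/3) = 0.5537.
Mass saving = 1 − 0.5537 = 44.6 %.

44.6 %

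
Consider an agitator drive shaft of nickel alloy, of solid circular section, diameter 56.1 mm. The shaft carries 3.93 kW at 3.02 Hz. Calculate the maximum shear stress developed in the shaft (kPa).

ω = 2π·3.02 = 18.98 rad/s, so T = P/ω = 3.93×10³ / 18.98 = 207.1 N·m.
J = πd⁴/32 = π(0.0561)⁴/32 = 9.724×10^-7 m⁴.
τ_max = T·r/J = 207.1 × 0.0281 / 9.724×10^-7 = 5.974×10^6 Pa.

5970 kPa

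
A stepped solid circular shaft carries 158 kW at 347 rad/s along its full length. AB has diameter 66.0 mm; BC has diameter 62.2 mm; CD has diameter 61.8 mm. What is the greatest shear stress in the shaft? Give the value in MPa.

9.82 MPa

ω = 347 rad/s, so T = P/ω = 158×10³ / 347.0 = 455.3 N·m.
Under the same torque, τ_max = 16T/(πd³) is largest where d is smallest — segment CD (d = 61.8 mm).
τ_max = 16·455.3/(π·(0.0618)³) = 9.825×10^6 Pa.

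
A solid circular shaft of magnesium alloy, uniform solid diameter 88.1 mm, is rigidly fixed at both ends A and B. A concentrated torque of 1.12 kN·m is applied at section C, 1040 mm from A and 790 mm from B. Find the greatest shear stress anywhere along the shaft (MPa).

With uniform GJ and both ends fixed, compatibility θ_AC = θ_CB gives T_A·a = T_B·b, together with T_A + T_B = T₀.
T_A = T₀·b/(a+b) = 1120·790/1830 = 483.5 N·m; T_B = 636.5 N·m.
τ in each portion: τ_AC = 3.60×10^6 Pa, τ_CB = 4.74×10^6 Pa; maximum is in CB.
τ_max = T_CB·r/J = 636.5·0.0440/5.91×10^-6 = 4.741×10^6 Pa.

4.74 MPa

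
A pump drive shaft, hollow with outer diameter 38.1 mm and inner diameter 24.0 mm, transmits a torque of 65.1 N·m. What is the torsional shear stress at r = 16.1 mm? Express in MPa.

6.01 MPa

J = π(d_o⁴ − d_i⁴)/32 = π(0.0381⁴ − 0.0240⁴)/32 = 1.743×10^-7 m⁴.
Shear stress varies linearly with radius: τ = T·r/J = 65.10 × 0.0161 / 1.743×10^-7 = 6.013×10^6 Pa.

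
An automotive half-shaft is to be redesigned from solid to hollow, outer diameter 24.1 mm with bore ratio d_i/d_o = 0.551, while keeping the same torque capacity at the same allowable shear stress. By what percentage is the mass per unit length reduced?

Equal τ_max and T ⇒ the solid shaft needs d_s³ = d_o³(1−k⁴), so d_s = 24.1·(1−0.551⁴)^(1/3) = 23.34 mm.
Area ratio A_h/A_s = d_o²(1−k²)/d_s² = (1−k²)/(1−k⁴)^(2/3) = 0.7428.
Mass saving = 1 − 0.7428 = 25.7 %.

25.7 %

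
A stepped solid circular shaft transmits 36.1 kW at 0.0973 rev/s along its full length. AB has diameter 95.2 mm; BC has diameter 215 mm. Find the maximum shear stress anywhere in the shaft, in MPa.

349 MPa

ω = 2π·0.0973 = 0.6114 rad/s, so T = P/ω = 36.1×10³ / 0.6114 = 59050 N·m.
Under the same torque, τ_max = 16T/(πd³) is largest where d is smallest — segment AB (d = 95.2 mm).
τ_max = 16·59050/(π·(0.0952)³) = 3.486×10^8 Pa.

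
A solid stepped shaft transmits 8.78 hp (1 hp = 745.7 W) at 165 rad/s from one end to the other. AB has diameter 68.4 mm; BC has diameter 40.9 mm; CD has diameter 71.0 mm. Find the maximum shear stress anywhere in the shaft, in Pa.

ω = 165 rad/s, so T = P/ω = 8.78×745.7 / 165.0 = 39.68 N·m.
Under the same torque, τ_max = 16T/(πd³) is largest where d is smallest — segment BC (d = 40.9 mm).
τ_max = 16·39.68/(π·(0.0409)³) = 2.954×10^6 Pa.

2.95e6 Pa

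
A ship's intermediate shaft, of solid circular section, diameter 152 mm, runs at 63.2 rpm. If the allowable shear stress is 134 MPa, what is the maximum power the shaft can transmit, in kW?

612 kW

J = πd⁴/32 = π(0.152)⁴/32 = 5.241×10^-5 m⁴.
T_max = τ_allow·J/r = 1.34×10^8 × 5.241×10^-5 / 0.0760 = 92400 N·m.
ω = 2π·63.2/60 = 6.618 rad/s, so P_max = T_max·ω = 6.115×10^5 W.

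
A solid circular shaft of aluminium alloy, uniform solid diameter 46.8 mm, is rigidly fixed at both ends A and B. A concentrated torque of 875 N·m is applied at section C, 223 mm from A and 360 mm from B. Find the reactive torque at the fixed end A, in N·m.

With uniform GJ and both ends fixed, compatibility θ_AC = θ_CB gives T_A·a = T_B·b, together with T_A + T_B = T₀.
T_A = T₀·b/(a+b) = 875.0·360/583.0 = 540.3 N·m; T_B = 334.7 N·m.

540 N·m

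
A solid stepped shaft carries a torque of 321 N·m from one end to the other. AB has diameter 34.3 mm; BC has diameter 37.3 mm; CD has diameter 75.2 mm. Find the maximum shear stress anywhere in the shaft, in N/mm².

Under the same torque, τ_max = 16T/(πd³) is largest where d is smallest — segment AB (d = 34.3 mm).
τ_max = 16·321.0/(π·(0.0343)³) = 4.051×10^7 Pa.

40.5 N/mm²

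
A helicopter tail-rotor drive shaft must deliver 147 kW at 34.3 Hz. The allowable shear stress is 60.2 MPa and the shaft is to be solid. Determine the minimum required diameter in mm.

38.6 mm

ω = 2π·34.3 = 215.5 rad/s, so T = P/ω = 147×10³ / 215.5 = 682.1 N·m.
For a solid shaft τ_max = 16T/(πd³), so d = (16T/(π τ_allow))^(1/3) = (16·682.1/(π·6.02×10^7))^(1/3) = 0.03864 m.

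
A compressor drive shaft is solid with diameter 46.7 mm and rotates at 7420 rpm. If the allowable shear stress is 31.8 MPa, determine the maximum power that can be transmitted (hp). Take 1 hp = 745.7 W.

663 hp

J = πd⁴/32 = π(0.0467)⁴/32 = 4.669×10^-7 m⁴.
T_max = τ_allow·J/r = 3.18×10^7 × 4.669×10^-7 / 0.0234 = 635.9 N·m.
ω = 2π·7420/60 = 777.0 rad/s, so P_max = T_max·ω = 4.941×10^5 W.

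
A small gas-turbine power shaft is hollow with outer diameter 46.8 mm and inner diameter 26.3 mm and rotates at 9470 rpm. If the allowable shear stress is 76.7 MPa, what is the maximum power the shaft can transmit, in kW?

J = π(d_o⁴ − d_i⁴)/32 = π(0.0468⁴ − 0.0263⁴)/32 = 4.240×10^-7 m⁴.
T_max = τ_allow·J/r = 7.67×10^7 × 4.240×10^-7 / 0.0234 = 1390 N·m.
ω = 2π·9470/60 = 991.7 rad/s, so P_max = T_max·ω = 1.378×10^6 W.

1380 kW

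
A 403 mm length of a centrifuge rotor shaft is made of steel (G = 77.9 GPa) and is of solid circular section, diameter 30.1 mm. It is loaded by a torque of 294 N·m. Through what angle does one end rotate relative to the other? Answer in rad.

J = πd⁴/32 = π(0.0301)⁴/32 = 8.059×10^-8 m⁴.
θ = T·L/(G·J) = 294.0 × 0.403 / (77.9×10⁹ × 8.059×10^-8) = 0.01887 rad.

0.0189 rad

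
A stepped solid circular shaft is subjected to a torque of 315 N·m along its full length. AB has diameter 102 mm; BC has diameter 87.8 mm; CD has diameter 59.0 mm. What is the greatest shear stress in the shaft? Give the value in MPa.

7.81 MPa

Under the same torque, τ_max = 16T/(πd³) is largest where d is smallest — segment CD (d = 59.0 mm).
τ_max = 16·315.0/(π·(0.0590)³) = 7.811×10^6 Pa.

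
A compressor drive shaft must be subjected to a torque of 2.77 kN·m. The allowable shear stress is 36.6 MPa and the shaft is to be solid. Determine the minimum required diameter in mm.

72.8 mm

For a solid shaft τ_max = 16T/(πd³), so d = (16T/(π τ_allow))^(1/3) = (16·2770/(π·3.66×10^7))^(1/3) = 0.07278 m.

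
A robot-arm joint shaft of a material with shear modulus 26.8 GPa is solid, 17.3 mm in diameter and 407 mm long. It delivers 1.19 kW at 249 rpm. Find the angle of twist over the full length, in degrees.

ω = 2π·249/60 = 26.08 rad/s, so T = P/ω = 1.19×10³ / 26.08 = 45.64 N·m.
J = πd⁴/32 = π(0.0173)⁴/32 = 8.794×10^-9 m⁴.
θ = T·L/(G·J) = 45.64 × 0.407 / (26.8×10⁹ × 8.794×10^-9) = 0.07881 rad.

4.52°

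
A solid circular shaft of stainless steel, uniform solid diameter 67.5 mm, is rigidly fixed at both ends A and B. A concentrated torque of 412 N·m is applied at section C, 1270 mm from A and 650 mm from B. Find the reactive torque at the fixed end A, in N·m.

With uniform GJ and both ends fixed, compatibility θ_AC = θ_CB gives T_A·a = T_B·b, together with T_A + T_B = T₀.
T_A = T₀·b/(a+b) = 412.0·650/1920 = 139.5 N·m; T_B = 272.5 N·m.

139 N·m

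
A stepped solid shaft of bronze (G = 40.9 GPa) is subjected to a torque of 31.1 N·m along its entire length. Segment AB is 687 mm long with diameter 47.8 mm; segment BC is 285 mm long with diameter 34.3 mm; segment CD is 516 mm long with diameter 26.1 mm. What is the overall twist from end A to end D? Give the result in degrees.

J_AB = π(0.0478)⁴/32 = 5.13×10^-7 m⁴; J_BC = π(0.0343)⁴/32 = 1.36×10^-7 m⁴; J_CD = π(0.0261)⁴/32 = 4.56×10^-8 m⁴.
θ = (T/G)·Σ L_i/J_i = (31.10/40.9×10⁹)·(0.687/5.13×10^-7 + 0.285/1.36×10^-7 + 0.516/4.56×10^-8) = 0.01123 rad.

0.643°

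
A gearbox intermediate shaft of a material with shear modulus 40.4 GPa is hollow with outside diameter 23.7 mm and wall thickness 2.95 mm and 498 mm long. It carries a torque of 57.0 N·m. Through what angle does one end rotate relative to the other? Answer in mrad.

J = π(d_o⁴ − d_i⁴)/32 = π(0.0237⁴ − 0.0178⁴)/32 = 2.112×10^-8 m⁴.
θ = T·L/(G·J) = 57.00 × 0.498 / (40.4×10⁹ × 2.112×10^-8) = 0.03327 rad.

33.3 mrad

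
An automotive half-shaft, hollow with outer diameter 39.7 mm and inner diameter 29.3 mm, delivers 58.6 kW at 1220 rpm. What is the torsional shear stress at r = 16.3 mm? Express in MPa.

ω = 2π·1220/60 = 127.8 rad/s, so T = P/ω = 58.6×10³ / 127.8 = 458.7 N·m.
J = π(d_o⁴ − d_i⁴)/32 = π(0.0397⁴ − 0.0293⁴)/32 = 1.715×10^-7 m⁴.
Shear stress varies linearly with radius: τ = T·r/J = 458.7 × 0.0163 / 1.715×10^-7 = 4.359×10^7 Pa.

43.6 MPa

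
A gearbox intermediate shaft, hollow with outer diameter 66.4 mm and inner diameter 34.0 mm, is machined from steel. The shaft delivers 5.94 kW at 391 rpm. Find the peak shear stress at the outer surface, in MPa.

ω = 2π·391/60 = 40.95 rad/s, so T = P/ω = 5.94×10³ / 40.95 = 145.1 N·m.
J = π(d_o⁴ − d_i⁴)/32 = π(0.0664⁴ − 0.0340⁴)/32 = 1.777×10^-6 m⁴.
τ_max = T·r/J = 145.1 × 0.0332 / 1.777×10^-6 = 2.710×10^6 Pa.

2.71 MPa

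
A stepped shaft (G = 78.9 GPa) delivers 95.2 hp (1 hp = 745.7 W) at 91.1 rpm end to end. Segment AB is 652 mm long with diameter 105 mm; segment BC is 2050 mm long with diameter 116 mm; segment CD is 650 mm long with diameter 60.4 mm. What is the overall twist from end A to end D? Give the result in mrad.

ω = 2π·91.1/60 = 9.540 rad/s, so T = P/ω = 95.2×745.7 / 9.540 = 7441 N·m.
J_AB = π(0.105)⁴/32 = 1.19×10^-5 m⁴; J_BC = π(0.116)⁴/32 = 1.78×10^-5 m⁴; J_CD = π(0.0604)⁴/32 = 1.31×10^-6 m⁴.
θ = (T/G)·Σ L_i/J_i = (7441/78.9×10⁹)·(0.652/1.19×10^-5 + 2.05/1.78×10^-5 + 0.650/1.31×10^-6) = 0.06295 rad.

62.9 mrad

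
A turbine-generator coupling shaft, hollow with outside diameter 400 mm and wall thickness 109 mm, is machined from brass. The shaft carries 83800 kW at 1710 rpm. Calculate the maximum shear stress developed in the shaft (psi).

5640 psi

ω = 2π·1710/60 = 179.1 rad/s, so T = P/ω = 83800×10³ / 179.1 = 468000 N·m.
J = π(d_o⁴ − d_i⁴)/32 = π(0.400⁴ − 0.182⁴)/32 = 2.406×10^-3 m⁴.
τ_max = T·r/J = 468000 × 0.200 / 2.406×10^-3 = 3.891×10^7 Pa.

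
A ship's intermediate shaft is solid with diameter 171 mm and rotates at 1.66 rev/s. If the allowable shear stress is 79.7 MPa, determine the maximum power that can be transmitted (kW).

816 kW

J = πd⁴/32 = π(0.171)⁴/32 = 8.394×10^-5 m⁴.
T_max = τ_allow·J/r = 7.97×10^7 × 8.394×10^-5 / 0.0855 = 78250 N·m.
ω = 2π·1.66 = 10.43 rad/s, so P_max = T_max·ω = 8.161×10^5 W.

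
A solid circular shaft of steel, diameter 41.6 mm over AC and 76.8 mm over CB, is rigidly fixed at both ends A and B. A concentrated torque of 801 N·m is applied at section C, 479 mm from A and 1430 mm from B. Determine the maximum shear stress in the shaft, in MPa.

Compatibility: T_A·a/J_AC = T_B·b/J_CB with T_A + T_B = T₀.
J_AC = 2.94×10^-7 m⁴, J_CB = 3.42×10^-6 m⁴, so T_A = T₀·(J_AC/a)/((J_AC/a)+(J_CB/b)) = 163.8 N·m, T_B = 637.2 N·m.
τ in each portion: τ_AC = 1.16×10^7 Pa, τ_CB = 7.16×10^6 Pa; maximum is in AC.
τ_max = T_AC·r/J = 163.8·0.0208/2.94×10^-7 = 1.159×10^7 Pa.

11.6 MPa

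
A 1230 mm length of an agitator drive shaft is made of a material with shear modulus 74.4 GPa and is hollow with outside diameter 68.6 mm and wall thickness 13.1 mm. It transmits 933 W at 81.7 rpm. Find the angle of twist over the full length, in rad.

9.71e-4 rad

ω = 2π·81.7/60 = 8.556 rad/s, so T = P/ω = 933 / 8.556 = 109.1 N·m.
J = π(d_o⁴ − d_i⁴)/32 = π(0.0686⁴ − 0.0424⁴)/32 = 1.857×10^-6 m⁴.
θ = T·L/(G·J) = 109.1 × 1.23 / (74.4×10⁹ × 1.857×10^-6) = 9.709×10^-4 rad.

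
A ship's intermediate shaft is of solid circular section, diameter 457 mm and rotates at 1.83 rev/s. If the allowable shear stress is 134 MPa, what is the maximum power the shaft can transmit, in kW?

J = πd⁴/32 = π(0.457)⁴/32 = 4.282×10^-3 m⁴.
T_max = τ_allow·J/r = 1.34×10^8 × 4.282×10^-3 / 0.229 = 2.511e6 N·m.
ω = 2π·1.83 = 11.50 rad/s, so P_max = T_max·ω = 2.887×10^7 W.

28900 kW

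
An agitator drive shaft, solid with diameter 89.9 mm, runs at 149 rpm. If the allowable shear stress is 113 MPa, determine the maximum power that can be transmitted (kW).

J = πd⁴/32 = π(0.0899)⁴/32 = 6.413×10^-6 m⁴.
T_max = τ_allow·J/r = 1.13×10^8 × 6.413×10^-6 / 0.0450 = 16120 N·m.
ω = 2π·149/60 = 15.60 rad/s, so P_max = T_max·ω = 2.515×10^5 W.

252 kW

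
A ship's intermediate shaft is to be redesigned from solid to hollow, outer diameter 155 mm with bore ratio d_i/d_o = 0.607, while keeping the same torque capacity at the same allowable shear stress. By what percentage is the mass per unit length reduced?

Equal τ_max and T ⇒ the solid shaft needs d_s³ = d_o³(1−k⁴), so d_s = 155·(1−0.607⁴)^(1/3) = 147.6 mm.
Area ratio A_h/A_s = d_o²(1−k²)/d_s² = (1−k²)/(1−k⁴)^(2/3) = 0.6961.
Mass saving = 1 − 0.6961 = 30.4 %.

30.4 %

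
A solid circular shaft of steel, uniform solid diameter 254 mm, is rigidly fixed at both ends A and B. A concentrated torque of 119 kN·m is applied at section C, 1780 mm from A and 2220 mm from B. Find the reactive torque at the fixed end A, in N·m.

With uniform GJ and both ends fixed, compatibility θ_AC = θ_CB gives T_A·a = T_B·b, together with T_A + T_B = T₀.
T_A = T₀·b/(a+b) = 119000·2220/4000 = 66040 N·m; T_B = 52960 N·m.

66000 N·m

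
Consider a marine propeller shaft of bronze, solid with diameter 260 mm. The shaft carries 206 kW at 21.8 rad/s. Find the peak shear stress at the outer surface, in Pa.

2.74e6 Pa

ω = 21.8 rad/s, so T = P/ω = 206×10³ / 21.80 = 9450 N·m.
J = πd⁴/32 = π(0.260)⁴/32 = 4.486×10^-4 m⁴.
τ_max = T·r/J = 9450 × 0.130 / 4.486×10^-4 = 2.738×10^6 Pa.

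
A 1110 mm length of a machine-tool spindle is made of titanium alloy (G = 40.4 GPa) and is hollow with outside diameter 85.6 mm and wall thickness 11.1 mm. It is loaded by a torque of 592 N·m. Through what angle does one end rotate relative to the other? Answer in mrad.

J = π(d_o⁴ − d_i⁴)/32 = π(0.0856⁴ − 0.0634⁴)/32 = 3.685×10^-6 m⁴.
θ = T·L/(G·J) = 592.0 × 1.11 / (40.4×10⁹ × 3.685×10^-6) = 4.414×10^-3 rad.

4.41 mrad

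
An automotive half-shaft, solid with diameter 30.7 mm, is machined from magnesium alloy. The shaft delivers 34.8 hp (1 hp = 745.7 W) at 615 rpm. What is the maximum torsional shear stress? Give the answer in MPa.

ω = 2π·615/60 = 64.40 rad/s, so T = P/ω = 34.8×745.7 / 64.40 = 402.9 N·m.
J = πd⁴/32 = π(0.0307)⁴/32 = 8.721×10^-8 m⁴.
τ_max = T·r/J = 402.9 × 0.0153 / 8.721×10^-8 = 7.092×10^7 Pa.

70.9 MPa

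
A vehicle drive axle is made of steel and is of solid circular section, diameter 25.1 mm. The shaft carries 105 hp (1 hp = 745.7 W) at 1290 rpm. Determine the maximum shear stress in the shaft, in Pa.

ω = 2π·1290/60 = 135.1 rad/s, so T = P/ω = 105×745.7 / 135.1 = 579.6 N·m.
J = πd⁴/32 = π(0.0251)⁴/32 = 3.897×10^-8 m⁴.
τ_max = T·r/J = 579.6 × 0.0126 / 3.897×10^-8 = 1.867×10^8 Pa.

1.87e8 Pa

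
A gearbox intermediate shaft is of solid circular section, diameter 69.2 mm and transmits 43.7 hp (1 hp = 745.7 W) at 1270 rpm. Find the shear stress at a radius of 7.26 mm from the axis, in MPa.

ω = 2π·1270/60 = 133.0 rad/s, so T = P/ω = 43.7×745.7 / 133.0 = 245.0 N·m.
J = πd⁴/32 = π(0.0692)⁴/32 = 2.251×10^-6 m⁴.
Shear stress varies linearly with radius: τ = T·r/J = 245.0 × 0.00726 / 2.251×10^-6 = 7.902×10^5 Pa.

0.790 MPa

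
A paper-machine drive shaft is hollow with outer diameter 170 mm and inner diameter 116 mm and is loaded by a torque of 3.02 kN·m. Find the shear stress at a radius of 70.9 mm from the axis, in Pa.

J = π(d_o⁴ − d_i⁴)/32 = π(0.170⁴ − 0.116⁴)/32 = 6.422×10^-5 m⁴.
Shear stress varies linearly with radius: τ = T·r/J = 3020 × 0.0709 / 6.422×10^-5 = 3.334×10^6 Pa.

3.33e6 Pa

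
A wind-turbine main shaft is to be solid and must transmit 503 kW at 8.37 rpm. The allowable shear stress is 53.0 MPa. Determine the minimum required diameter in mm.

ω = 2π·8.37/60 = 0.8765 rad/s, so T = P/ω = 503×10³ / 0.8765 = 573900 N·m.
For a solid shaft τ_max = 16T/(πd³), so d = (16T/(π τ_allow))^(1/3) = (16·573900/(π·5.30×10^7))^(1/3) = 0.3806 m.

381 mm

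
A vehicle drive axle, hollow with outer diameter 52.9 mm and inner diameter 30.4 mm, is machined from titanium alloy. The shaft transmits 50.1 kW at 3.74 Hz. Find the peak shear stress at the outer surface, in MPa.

ω = 2π·3.74 = 23.50 rad/s, so T = P/ω = 50.1×10³ / 23.50 = 2132 N·m.
J = π(d_o⁴ − d_i⁴)/32 = π(0.0529⁴ − 0.0304⁴)/32 = 6.850×10^-7 m⁴.
τ_max = T·r/J = 2132 × 0.0264 / 6.850×10^-7 = 8.233×10^7 Pa.

82.3 MPa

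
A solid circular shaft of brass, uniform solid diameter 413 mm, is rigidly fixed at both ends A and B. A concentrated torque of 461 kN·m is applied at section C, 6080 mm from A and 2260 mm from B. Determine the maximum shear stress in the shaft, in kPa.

With uniform GJ and both ends fixed, compatibility θ_AC = θ_CB gives T_A·a = T_B·b, together with T_A + T_B = T₀.
T_A = T₀·b/(a+b) = 461000·2260/8340 = 124900 N·m; T_B = 336100 N·m.
τ in each portion: τ_AC = 9.03×10^6 Pa, τ_CB = 2.43×10^7 Pa; maximum is in CB.
τ_max = T_CB·r/J = 336100·0.206/2.86×10^-3 = 2.430×10^7 Pa.

24300 kPa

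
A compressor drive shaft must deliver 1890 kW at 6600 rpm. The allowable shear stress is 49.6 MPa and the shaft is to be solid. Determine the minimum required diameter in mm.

ω = 2π·6600/60 = 691.2 rad/s, so T = P/ω = 1890×10³ / 691.2 = 2735 N·m.
For a solid shaft τ_max = 16T/(πd³), so d = (16T/(π τ_allow))^(1/3) = (16·2735/(π·4.96×10^7))^(1/3) = 0.06548 m.

65.5 mm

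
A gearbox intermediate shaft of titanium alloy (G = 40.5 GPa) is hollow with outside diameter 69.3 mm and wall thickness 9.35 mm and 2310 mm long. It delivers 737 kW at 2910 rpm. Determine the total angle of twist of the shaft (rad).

0.0851 rad

ω = 2π·2910/60 = 304.7 rad/s, so T = P/ω = 737×10³ / 304.7 = 2418 N·m.
J = π(d_o⁴ − d_i⁴)/32 = π(0.0693⁴ − 0.0506⁴)/32 = 1.621×10^-6 m⁴.
θ = T·L/(G·J) = 2418 × 2.31 / (40.5×10⁹ × 1.621×10^-6) = 0.08511 rad.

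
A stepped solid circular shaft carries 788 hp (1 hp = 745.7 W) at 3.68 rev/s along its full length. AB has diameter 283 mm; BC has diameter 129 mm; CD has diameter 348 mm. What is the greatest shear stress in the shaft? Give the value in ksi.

8.74 ksi

ω = 2π·3.68 = 23.12 rad/s, so T = P/ω = 788×745.7 / 23.12 = 25410 N·m.
Under the same torque, τ_max = 16T/(πd³) is largest where d is smallest — segment BC (d = 129 mm).
τ_max = 16·25410/(π·(0.129)³) = 6.029×10^7 Pa.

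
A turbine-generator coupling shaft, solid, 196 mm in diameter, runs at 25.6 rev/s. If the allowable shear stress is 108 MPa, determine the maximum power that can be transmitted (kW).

25700 kW

J = πd⁴/32 = π(0.196)⁴/32 = 1.449×10^-4 m⁴.
T_max = τ_allow·J/r = 1.08×10^8 × 1.449×10^-4 / 0.0980 = 159700 N·m.
ω = 2π·25.6 = 160.8 rad/s, so P_max = T_max·ω = 2.568×10^7 W.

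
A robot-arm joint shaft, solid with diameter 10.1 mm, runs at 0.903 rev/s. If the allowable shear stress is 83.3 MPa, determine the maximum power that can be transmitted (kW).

0.0956 kW

J = πd⁴/32 = π(0.0101)⁴/32 = 1.022×10^-9 m⁴.
T_max = τ_allow·J/r = 8.33×10^7 × 1.022×10^-9 / 0.00505 = 16.85 N·m.
ω = 2π·0.903 = 5.674 rad/s, so P_max = T_max·ω = 95.61 W.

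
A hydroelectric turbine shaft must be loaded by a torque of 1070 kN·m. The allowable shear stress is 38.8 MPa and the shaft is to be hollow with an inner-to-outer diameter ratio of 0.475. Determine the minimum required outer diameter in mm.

529 mm

For a hollow shaft with d_i/d_o = 0.475: τ_max = 16T/(π d_o³ (1−k⁴)), so d_o = [16T/(π τ_allow (1−k⁴))]^(1/3) = [16·1.070e6/(π·3.88×10^7·0.9491)]^(1/3) = 0.5289 m.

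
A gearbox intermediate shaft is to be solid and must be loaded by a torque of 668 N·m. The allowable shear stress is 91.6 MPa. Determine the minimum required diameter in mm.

For a solid shaft τ_max = 16T/(πd³), so d = (16T/(π τ_allow))^(1/3) = (16·668.0/(π·9.16×10^7))^(1/3) = 0.03336 m.

33.4 mm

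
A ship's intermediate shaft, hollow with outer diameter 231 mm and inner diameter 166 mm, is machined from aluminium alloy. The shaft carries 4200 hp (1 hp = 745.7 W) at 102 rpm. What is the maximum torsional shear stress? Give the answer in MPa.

ω = 2π·102/60 = 10.68 rad/s, so T = P/ω = 4200×745.7 / 10.68 = 293200 N·m.
J = π(d_o⁴ − d_i⁴)/32 = π(0.231⁴ − 0.166⁴)/32 = 2.050×10^-4 m⁴.
τ_max = T·r/J = 293200 × 0.116 / 2.050×10^-4 = 1.652×10^8 Pa.

165 MPa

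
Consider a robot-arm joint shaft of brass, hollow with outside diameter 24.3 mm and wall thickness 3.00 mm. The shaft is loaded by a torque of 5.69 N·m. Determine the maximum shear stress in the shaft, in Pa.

2.98e6 Pa

J = π(d_o⁴ − d_i⁴)/32 = π(0.0243⁴ − 0.0183⁴)/32 = 2.322×10^-8 m⁴.
τ_max = T·r/J = 5.690 × 0.0122 / 2.322×10^-8 = 2.977×10^6 Pa.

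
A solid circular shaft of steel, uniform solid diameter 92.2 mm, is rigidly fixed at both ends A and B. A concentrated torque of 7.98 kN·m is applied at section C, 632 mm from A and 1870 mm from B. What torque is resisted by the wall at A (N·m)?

5960 N·m

With uniform GJ and both ends fixed, compatibility θ_AC = θ_CB gives T_A·a = T_B·b, together with T_A + T_B = T₀.
T_A = T₀·b/(a+b) = 7980·1870/2502 = 5964 N·m; T_B = 2016 N·m.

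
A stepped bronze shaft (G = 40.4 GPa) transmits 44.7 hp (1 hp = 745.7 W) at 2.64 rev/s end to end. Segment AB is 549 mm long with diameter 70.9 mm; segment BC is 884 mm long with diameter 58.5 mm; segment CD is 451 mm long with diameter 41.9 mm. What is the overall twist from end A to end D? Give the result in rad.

0.123 rad

ω = 2π·2.64 = 16.59 rad/s, so T = P/ω = 44.7×745.7 / 16.59 = 2009 N·m.
J_AB = π(0.0709)⁴/32 = 2.48×10^-6 m⁴; J_BC = π(0.0585)⁴/32 = 1.15×10^-6 m⁴; J_CD = π(0.0419)⁴/32 = 3.03×10^-7 m⁴.
θ = (T/G)·Σ L_i/J_i = (2009/40.4×10⁹)·(0.549/2.48×10^-6 + 0.884/1.15×10^-6 + 0.451/3.03×10^-7) = 0.1234 rad.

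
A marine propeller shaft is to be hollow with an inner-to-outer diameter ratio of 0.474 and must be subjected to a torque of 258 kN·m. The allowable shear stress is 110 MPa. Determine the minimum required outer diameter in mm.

For a hollow shaft with d_i/d_o = 0.474: τ_max = 16T/(π d_o³ (1−k⁴)), so d_o = [16T/(π τ_allow (1−k⁴))]^(1/3) = [16·258000/(π·1.10×10^8·0.9495)]^(1/3) = 0.2326 m.

233 mm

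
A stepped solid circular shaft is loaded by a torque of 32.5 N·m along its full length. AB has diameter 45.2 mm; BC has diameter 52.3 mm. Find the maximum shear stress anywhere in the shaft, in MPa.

1.79 MPa

Under the same torque, τ_max = 16T/(πd³) is largest where d is smallest — segment AB (d = 45.2 mm).
τ_max = 16·32.50/(π·(0.0452)³) = 1.792×10^6 Pa.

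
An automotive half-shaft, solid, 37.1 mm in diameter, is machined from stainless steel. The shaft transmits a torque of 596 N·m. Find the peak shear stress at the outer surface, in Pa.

5.94e7 Pa

J = πd⁴/32 = π(0.0371)⁴/32 = 1.860×10^-7 m⁴.
τ_max = T·r/J = 596.0 × 0.0186 / 1.860×10^-7 = 5.944×10^7 Pa.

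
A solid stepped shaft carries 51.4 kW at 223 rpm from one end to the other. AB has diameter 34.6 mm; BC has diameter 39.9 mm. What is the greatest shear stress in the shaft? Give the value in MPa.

271 MPa

ω = 2π·223/60 = 23.35 rad/s, so T = P/ω = 51.4×10³ / 23.35 = 2201 N·m.
Under the same torque, τ_max = 16T/(πd³) is largest where d is smallest — segment AB (d = 34.6 mm).
τ_max = 16·2201/(π·(0.0346)³) = 2.706×10^8 Pa.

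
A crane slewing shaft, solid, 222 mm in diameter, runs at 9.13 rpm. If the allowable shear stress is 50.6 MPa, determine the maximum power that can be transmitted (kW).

J = πd⁴/32 = π(0.222)⁴/32 = 2.385×10^-4 m⁴.
T_max = τ_allow·J/r = 5.06×10^7 × 2.385×10^-4 / 0.111 = 108700 N·m.
ω = 2π·9.13/60 = 0.9561 rad/s, so P_max = T_max·ω = 1.039×10^5 W.

104 kW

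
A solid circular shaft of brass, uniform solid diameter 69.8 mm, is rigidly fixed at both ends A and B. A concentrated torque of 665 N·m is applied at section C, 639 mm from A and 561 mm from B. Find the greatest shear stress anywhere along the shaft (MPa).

With uniform GJ and both ends fixed, compatibility θ_AC = θ_CB gives T_A·a = T_B·b, together with T_A + T_B = T₀.
T_A = T₀·b/(a+b) = 665.0·561/1200 = 310.9 N·m; T_B = 354.1 N·m.
τ in each portion: τ_AC = 4.66×10^6 Pa, τ_CB = 5.30×10^6 Pa; maximum is in CB.
τ_max = T_CB·r/J = 354.1·0.0349/2.33×10^-6 = 5.303×10^6 Pa.

5.30 MPa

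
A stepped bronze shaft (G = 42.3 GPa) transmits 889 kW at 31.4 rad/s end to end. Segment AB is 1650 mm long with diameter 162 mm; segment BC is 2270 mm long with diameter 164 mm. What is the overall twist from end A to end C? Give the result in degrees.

ω = 31.4 rad/s, so T = P/ω = 889×10³ / 31.40 = 28310 N·m.
J_AB = π(0.162)⁴/32 = 6.76×10^-5 m⁴; J_BC = π(0.164)⁴/32 = 7.10×10^-5 m⁴.
θ = (T/G)·Σ L_i/J_i = (28310/42.3×10⁹)·(1.65/6.76×10^-5 + 2.27/7.10×10^-5) = 0.03773 rad.

2.16°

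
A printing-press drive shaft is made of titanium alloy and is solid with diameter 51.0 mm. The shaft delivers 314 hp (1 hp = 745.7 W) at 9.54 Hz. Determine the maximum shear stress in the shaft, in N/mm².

150 N/mm²

ω = 2π·9.54 = 59.94 rad/s, so T = P/ω = 314×745.7 / 59.94 = 3906 N·m.
J = πd⁴/32 = π(0.0510)⁴/32 = 6.642×10^-7 m⁴.
τ_max = T·r/J = 3906 × 0.0255 / 6.642×10^-7 = 1.500×10^8 Pa.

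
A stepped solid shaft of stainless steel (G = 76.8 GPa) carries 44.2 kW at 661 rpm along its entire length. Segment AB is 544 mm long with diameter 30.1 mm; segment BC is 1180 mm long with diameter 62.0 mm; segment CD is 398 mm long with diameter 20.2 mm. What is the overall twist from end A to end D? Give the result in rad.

0.265 rad

ω = 2π·661/60 = 69.22 rad/s, so T = P/ω = 44.2×10³ / 69.22 = 638.5 N·m.
J_AB = π(0.0301)⁴/32 = 8.06×10^-8 m⁴; J_BC = π(0.0620)⁴/32 = 1.45×10^-6 m⁴; J_CD = π(0.0202)⁴/32 = 1.63×10^-8 m⁴.
θ = (T/G)·Σ L_i/J_i = (638.5/76.8×10⁹)·(0.544/8.06×10^-8 + 1.18/1.45×10^-6 + 0.398/1.63×10^-8) = 0.2653 rad.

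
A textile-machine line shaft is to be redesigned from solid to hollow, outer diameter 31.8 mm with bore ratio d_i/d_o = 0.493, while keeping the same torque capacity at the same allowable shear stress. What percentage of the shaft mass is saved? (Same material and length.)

Equal τ_max and T ⇒ the solid shaft needs d_s³ = d_o³(1−k⁴), so d_s = 31.8·(1−0.493⁴)^(1/3) = 31.16 mm.
Area ratio A_h/A_s = d_o²(1−k²)/d_s² = (1−k²)/(1−k⁴)^(2/3) = 0.7883.
Mass saving = 1 − 0.7883 = 21.2 %.

21.2 %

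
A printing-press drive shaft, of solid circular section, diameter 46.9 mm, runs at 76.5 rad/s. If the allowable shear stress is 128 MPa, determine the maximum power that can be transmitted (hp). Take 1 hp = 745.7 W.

J = πd⁴/32 = π(0.0469)⁴/32 = 4.750×10^-7 m⁴.
T_max = τ_allow·J/r = 1.28×10^8 × 4.750×10^-7 / 0.0234 = 2593 N·m.
ω = 76.5 rad/s, so P_max = T_max·ω = 1.983×10^5 W.

266 hp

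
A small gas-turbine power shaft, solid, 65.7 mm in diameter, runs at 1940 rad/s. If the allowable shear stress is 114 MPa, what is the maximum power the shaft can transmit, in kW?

J = πd⁴/32 = π(0.0657)⁴/32 = 1.829×10^-6 m⁴.
T_max = τ_allow·J/r = 1.14×10^8 × 1.829×10^-6 / 0.0329 = 6348 N·m.
ω = 1940 rad/s, so P_max = T_max·ω = 1.231×10^7 W.

12300 kW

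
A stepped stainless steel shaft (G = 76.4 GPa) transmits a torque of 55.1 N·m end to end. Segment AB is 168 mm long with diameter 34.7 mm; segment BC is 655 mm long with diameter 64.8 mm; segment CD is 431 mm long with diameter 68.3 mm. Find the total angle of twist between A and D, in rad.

J_AB = π(0.0347)⁴/32 = 1.42×10^-7 m⁴; J_BC = π(0.0648)⁴/32 = 1.73×10^-6 m⁴; J_CD = π(0.0683)⁴/32 = 2.14×10^-6 m⁴.
θ = (T/G)·Σ L_i/J_i = (55.10/76.4×10⁹)·(0.168/1.42×10^-7 + 0.655/1.73×10^-6 + 0.431/2.14×10^-6) = 1.270×10^-3 rad.

0.00127 rad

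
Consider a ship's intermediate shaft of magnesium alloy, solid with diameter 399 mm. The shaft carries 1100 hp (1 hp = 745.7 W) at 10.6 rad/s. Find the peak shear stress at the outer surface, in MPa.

6.20 MPa

ω = 10.6 rad/s, so T = P/ω = 1100×745.7 / 10.60 = 77380 N·m.
J = πd⁴/32 = π(0.399)⁴/32 = 2.488×10^-3 m⁴.
τ_max = T·r/J = 77380 × 0.200 / 2.488×10^-3 = 6.204×10^6 Pa.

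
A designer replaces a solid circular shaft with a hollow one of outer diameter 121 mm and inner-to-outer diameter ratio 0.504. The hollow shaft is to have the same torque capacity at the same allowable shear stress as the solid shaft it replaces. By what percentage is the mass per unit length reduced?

Equal τ_max and T ⇒ the solid shaft needs d_s³ = d_o³(1−k⁴), so d_s = 121·(1−0.504⁴)^(1/3) = 118.3 mm.
Area ratio A_h/A_s = d_o²(1−k²)/d_s² = (1−k²)/(1−k⁴)^(2/3) = 0.7799.
Mass saving = 1 − 0.7799 = 22.0 %.

22.0 %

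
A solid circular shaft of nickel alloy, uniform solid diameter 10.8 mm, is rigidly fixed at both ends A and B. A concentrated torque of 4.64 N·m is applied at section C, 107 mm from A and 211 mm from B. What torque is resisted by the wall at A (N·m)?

3.08 N·m

With uniform GJ and both ends fixed, compatibility θ_AC = θ_CB gives T_A·a = T_B·b, together with T_A + T_B = T₀.
T_A = T₀·b/(a+b) = 4.640·211/318.0 = 3.079 N·m; T_B = 1.561 N·m.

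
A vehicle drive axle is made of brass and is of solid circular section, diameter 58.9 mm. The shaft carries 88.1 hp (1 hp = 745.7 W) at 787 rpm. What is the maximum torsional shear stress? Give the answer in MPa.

19.9 MPa

ω = 2π·787/60 = 82.41 rad/s, so T = P/ω = 88.1×745.7 / 82.41 = 797.1 N·m.
J = πd⁴/32 = π(0.0589)⁴/32 = 1.182×10^-6 m⁴.
τ_max = T·r/J = 797.1 × 0.0295 / 1.182×10^-6 = 1.987×10^7 Pa.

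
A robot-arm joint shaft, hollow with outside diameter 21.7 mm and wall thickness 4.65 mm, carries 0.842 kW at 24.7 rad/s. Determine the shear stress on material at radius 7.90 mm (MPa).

13.8 MPa

ω = 24.7 rad/s, so T = P/ω = 0.842×10³ / 24.70 = 34.09 N·m.
J = π(d_o⁴ − d_i⁴)/32 = π(0.0217⁴ − 0.0124⁴)/32 = 1.945×10^-8 m⁴.
Shear stress varies linearly with radius: τ = T·r/J = 34.09 × 0.00790 / 1.945×10^-8 = 1.385×10^7 Pa.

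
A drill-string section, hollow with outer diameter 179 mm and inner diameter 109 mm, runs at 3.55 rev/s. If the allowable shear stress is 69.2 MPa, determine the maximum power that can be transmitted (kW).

J = π(d_o⁴ − d_i⁴)/32 = π(0.179⁴ − 0.109⁴)/32 = 8.693×10^-5 m⁴.
T_max = τ_allow·J/r = 6.92×10^7 × 8.693×10^-5 / 0.0895 = 67210 N·m.
ω = 2π·3.55 = 22.31 rad/s, so P_max = T_max·ω = 1.499×10^6 W.

1500 kW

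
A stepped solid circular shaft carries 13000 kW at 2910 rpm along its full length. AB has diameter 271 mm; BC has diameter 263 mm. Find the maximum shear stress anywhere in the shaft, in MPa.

ω = 2π·2910/60 = 304.7 rad/s, so T = P/ω = 13000×10³ / 304.7 = 42660 N·m.
Under the same torque, τ_max = 16T/(πd³) is largest where d is smallest — segment BC (d = 263 mm).
τ_max = 16·42660/(π·(0.263)³) = 1.194×10^7 Pa.

11.9 MPa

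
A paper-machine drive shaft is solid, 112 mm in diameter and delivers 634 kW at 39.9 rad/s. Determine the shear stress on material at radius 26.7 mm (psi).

3980 psi

ω = 39.9 rad/s, so T = P/ω = 634×10³ / 39.90 = 15890 N·m.
J = πd⁴/32 = π(0.112)⁴/32 = 1.545×10^-5 m⁴.
Shear stress varies linearly with radius: τ = T·r/J = 15890 × 0.0267 / 1.545×10^-5 = 2.746×10^7 Pa.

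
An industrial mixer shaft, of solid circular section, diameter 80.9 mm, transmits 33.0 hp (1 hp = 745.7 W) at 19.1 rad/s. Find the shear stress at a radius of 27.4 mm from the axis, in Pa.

ω = 19.1 rad/s, so T = P/ω = 33.0×745.7 / 19.10 = 1288 N·m.
J = πd⁴/32 = π(0.0809)⁴/32 = 4.205×10^-6 m⁴.
Shear stress varies linearly with radius: τ = T·r/J = 1288 × 0.0274 / 4.205×10^-6 = 8.395×10^6 Pa.

8.39e6 Pa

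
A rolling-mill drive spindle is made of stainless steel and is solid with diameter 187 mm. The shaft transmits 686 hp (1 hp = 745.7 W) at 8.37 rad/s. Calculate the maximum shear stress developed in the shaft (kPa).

ω = 8.37 rad/s, so T = P/ω = 686×745.7 / 8.370 = 61120 N·m.
J = πd⁴/32 = π(0.187)⁴/32 = 1.201×10^-4 m⁴.
τ_max = T·r/J = 61120 × 0.0935 / 1.201×10^-4 = 4.760×10^7 Pa.

47600 kPa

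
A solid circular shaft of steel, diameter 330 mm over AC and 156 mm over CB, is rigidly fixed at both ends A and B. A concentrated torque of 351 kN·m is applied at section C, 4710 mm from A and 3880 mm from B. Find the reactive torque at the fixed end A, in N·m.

331000 N·m

Compatibility: T_A·a/J_AC = T_B·b/J_CB with T_A + T_B = T₀.
J_AC = 1.16×10^-3 m⁴, J_CB = 5.81×10^-5 m⁴, so T_A = T₀·(J_AC/a)/((J_AC/a)+(J_CB/b)) = 330900 N·m, T_B = 20060 N·m.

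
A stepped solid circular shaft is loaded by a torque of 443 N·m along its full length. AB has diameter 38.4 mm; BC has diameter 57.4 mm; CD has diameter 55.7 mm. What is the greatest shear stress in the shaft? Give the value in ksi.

5.78 ksi

Under the same torque, τ_max = 16T/(πd³) is largest where d is smallest — segment AB (d = 38.4 mm).
τ_max = 16·443.0/(π·(0.0384)³) = 3.985×10^7 Pa.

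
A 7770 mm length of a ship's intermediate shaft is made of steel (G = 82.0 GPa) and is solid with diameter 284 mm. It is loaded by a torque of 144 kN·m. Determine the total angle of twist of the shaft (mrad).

J = πd⁴/32 = π(0.284)⁴/32 = 6.387×10^-4 m⁴.
θ = T·L/(G·J) = 144000 × 7.77 / (82.0×10⁹ × 6.387×10^-4) = 0.02136 rad.

21.4 mrad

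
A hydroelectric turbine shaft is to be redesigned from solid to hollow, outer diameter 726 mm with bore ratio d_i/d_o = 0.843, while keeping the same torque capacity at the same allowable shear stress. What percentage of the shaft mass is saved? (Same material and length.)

Equal τ_max and T ⇒ the solid shaft needs d_s³ = d_o³(1−k⁴), so d_s = 726·(1−0.843⁴)^(1/3) = 574.3 mm.
Area ratio A_h/A_s = d_o²(1−k²)/d_s² = (1−k²)/(1−k⁴)^(2/3) = 0.4624.
Mass saving = 1 − 0.4624 = 53.8 %.

53.8 %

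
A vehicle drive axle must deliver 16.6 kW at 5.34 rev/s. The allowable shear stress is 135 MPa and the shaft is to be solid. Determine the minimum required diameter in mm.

ω = 2π·5.34 = 33.55 rad/s, so T = P/ω = 16.6×10³ / 33.55 = 494.8 N·m.
For a solid shaft τ_max = 16T/(πd³), so d = (16T/(π τ_allow))^(1/3) = (16·494.8/(π·1.35×10^8))^(1/3) = 0.02653 m.

26.5 mm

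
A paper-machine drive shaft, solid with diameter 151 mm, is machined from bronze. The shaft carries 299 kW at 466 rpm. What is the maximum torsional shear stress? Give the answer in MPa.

ω = 2π·466/60 = 48.80 rad/s, so T = P/ω = 299×10³ / 48.80 = 6127 N·m.
J = πd⁴/32 = π(0.151)⁴/32 = 5.104×10^-5 m⁴.
τ_max = T·r/J = 6127 × 0.0755 / 5.104×10^-5 = 9.063×10^6 Pa.

9.06 MPa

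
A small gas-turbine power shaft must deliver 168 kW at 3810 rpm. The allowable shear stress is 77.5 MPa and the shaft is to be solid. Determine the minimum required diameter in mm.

ω = 2π·3810/60 = 399.0 rad/s, so T = P/ω = 168×10³ / 399.0 = 421.1 N·m.
For a solid shaft τ_max = 16T/(πd³), so d = (16T/(π τ_allow))^(1/3) = (16·421.1/(π·7.75×10^7))^(1/3) = 0.03025 m.

30.2 mm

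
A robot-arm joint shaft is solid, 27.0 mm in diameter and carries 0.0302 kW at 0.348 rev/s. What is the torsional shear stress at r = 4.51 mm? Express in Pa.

1.19e6 Pa

ω = 2π·0.348 = 2.187 rad/s, so T = P/ω = 0.0302×10³ / 2.187 = 13.81 N·m.
J = πd⁴/32 = π(0.0270)⁴/32 = 5.217×10^-8 m⁴.
Shear stress varies linearly with radius: τ = T·r/J = 13.81 × 0.00451 / 5.217×10^-8 = 1.194×10^6 Pa.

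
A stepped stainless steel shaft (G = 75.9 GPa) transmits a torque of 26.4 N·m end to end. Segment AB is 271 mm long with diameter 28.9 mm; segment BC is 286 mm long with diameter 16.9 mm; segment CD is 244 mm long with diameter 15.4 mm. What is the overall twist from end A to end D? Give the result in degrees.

J_AB = π(0.0289)⁴/32 = 6.85×10^-8 m⁴; J_BC = π(0.0169)⁴/32 = 8.01×10^-9 m⁴; J_CD = π(0.0154)⁴/32 = 5.52×10^-9 m⁴.
θ = (T/G)·Σ L_i/J_i = (26.40/75.9×10⁹)·(0.271/6.85×10^-8 + 0.286/8.01×10^-9 + 0.244/5.52×10^-9) = 0.02917 rad.

1.67°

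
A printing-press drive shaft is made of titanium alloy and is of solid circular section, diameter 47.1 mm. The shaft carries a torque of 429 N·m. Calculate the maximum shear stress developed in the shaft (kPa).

J = πd⁴/32 = π(0.0471)⁴/32 = 4.832×10^-7 m⁴.
τ_max = T·r/J = 429.0 × 0.0236 / 4.832×10^-7 = 2.091×10^7 Pa.

20900 kPa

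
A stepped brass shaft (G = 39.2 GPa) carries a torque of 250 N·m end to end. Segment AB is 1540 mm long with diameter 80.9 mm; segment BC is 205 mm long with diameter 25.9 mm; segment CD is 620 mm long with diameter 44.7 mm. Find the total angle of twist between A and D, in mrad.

J_AB = π(0.0809)⁴/32 = 4.21×10^-6 m⁴; J_BC = π(0.0259)⁴/32 = 4.42×10^-8 m⁴; J_CD = π(0.0447)⁴/32 = 3.92×10^-7 m⁴.
θ = (T/G)·Σ L_i/J_i = (250.0/39.2×10⁹)·(1.54/4.21×10^-6 + 0.205/4.42×10^-8 + 0.620/3.92×10^-7) = 0.04202 rad.

42.0 mrad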